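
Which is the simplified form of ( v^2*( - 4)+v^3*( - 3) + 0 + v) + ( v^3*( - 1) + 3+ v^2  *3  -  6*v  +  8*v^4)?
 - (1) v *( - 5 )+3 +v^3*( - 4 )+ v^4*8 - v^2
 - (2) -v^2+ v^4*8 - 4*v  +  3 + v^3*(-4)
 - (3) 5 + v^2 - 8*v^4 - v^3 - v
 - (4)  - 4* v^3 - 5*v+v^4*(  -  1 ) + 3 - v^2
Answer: 1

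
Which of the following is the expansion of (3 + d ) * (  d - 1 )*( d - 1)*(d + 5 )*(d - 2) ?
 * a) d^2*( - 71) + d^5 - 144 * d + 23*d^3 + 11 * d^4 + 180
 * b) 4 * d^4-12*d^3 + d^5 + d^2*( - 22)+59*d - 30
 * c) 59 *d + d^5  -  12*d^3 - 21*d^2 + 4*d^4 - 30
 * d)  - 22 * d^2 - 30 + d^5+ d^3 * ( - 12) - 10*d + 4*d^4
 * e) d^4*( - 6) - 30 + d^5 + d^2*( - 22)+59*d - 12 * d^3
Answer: b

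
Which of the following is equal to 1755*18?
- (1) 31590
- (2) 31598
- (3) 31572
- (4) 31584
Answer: 1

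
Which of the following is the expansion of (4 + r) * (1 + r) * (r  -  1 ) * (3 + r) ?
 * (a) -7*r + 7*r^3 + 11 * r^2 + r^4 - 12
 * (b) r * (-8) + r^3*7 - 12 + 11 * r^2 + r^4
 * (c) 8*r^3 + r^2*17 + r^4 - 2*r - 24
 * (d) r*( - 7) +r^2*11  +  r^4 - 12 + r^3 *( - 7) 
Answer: a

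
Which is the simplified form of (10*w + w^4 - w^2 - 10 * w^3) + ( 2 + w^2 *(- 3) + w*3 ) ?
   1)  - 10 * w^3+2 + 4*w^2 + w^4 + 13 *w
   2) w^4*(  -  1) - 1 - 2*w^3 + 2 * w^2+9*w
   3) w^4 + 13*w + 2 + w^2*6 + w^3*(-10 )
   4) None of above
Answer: 4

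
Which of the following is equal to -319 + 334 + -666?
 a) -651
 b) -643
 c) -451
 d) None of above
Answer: a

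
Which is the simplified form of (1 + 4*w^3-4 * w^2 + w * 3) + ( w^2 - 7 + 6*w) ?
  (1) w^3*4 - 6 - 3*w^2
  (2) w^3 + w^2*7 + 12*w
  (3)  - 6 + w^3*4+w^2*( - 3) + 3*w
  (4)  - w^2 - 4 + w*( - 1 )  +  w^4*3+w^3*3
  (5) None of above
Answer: 5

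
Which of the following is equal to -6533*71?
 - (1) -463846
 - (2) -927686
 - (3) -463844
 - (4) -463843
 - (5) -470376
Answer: 4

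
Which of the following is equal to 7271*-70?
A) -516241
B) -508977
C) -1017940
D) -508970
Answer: D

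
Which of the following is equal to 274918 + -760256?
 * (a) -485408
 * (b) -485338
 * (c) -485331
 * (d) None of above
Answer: b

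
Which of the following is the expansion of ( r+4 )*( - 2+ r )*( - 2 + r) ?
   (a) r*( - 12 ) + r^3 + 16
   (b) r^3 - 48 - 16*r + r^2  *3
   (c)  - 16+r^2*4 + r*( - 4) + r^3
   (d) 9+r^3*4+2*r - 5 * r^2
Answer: a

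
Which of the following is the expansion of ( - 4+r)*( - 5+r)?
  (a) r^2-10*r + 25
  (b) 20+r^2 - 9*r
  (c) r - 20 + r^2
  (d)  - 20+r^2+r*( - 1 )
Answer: b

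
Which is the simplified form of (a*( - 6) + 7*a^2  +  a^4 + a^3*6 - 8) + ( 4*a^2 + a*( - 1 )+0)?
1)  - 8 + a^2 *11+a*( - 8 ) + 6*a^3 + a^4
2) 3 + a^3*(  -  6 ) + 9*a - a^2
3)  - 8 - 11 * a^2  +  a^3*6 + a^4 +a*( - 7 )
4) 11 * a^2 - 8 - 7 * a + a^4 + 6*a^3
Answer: 4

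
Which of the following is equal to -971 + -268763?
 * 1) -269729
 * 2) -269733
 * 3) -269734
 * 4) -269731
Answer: 3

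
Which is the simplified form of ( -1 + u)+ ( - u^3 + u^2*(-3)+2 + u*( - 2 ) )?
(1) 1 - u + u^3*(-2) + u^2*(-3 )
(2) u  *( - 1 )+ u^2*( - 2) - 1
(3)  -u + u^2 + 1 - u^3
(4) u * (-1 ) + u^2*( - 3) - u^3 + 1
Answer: 4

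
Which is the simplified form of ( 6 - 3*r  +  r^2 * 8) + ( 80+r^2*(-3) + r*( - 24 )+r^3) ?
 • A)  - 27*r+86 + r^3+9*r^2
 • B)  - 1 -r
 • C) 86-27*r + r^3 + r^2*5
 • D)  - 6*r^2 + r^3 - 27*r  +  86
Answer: C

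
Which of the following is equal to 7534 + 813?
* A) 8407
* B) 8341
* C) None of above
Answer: C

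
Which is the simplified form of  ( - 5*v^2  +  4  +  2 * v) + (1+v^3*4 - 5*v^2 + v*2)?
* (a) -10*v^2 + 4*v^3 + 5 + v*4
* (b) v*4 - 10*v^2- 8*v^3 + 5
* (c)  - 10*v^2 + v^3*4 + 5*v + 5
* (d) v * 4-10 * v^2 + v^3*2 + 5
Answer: a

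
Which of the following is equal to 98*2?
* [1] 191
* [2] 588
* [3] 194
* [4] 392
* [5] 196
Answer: 5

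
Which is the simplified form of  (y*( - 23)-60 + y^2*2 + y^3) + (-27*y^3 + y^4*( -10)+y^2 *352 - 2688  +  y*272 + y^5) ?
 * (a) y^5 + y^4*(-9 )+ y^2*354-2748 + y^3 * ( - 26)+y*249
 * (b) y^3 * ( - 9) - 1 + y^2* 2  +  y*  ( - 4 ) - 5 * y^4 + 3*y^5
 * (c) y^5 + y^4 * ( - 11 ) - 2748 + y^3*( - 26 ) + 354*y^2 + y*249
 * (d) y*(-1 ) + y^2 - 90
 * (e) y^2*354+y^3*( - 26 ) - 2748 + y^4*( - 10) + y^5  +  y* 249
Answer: e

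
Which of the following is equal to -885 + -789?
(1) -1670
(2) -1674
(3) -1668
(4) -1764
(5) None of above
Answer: 2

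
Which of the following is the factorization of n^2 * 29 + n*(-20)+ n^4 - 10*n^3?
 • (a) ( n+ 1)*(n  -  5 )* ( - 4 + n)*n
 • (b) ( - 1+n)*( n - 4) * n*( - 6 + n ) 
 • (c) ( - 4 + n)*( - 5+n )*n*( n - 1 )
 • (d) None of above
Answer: c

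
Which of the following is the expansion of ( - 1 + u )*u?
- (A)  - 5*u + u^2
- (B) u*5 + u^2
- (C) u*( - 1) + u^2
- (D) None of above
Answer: C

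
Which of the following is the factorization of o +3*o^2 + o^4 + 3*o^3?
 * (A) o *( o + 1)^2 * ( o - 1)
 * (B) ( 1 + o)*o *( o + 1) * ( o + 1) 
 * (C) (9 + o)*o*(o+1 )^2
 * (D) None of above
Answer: B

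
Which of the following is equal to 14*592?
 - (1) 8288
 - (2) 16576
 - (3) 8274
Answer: 1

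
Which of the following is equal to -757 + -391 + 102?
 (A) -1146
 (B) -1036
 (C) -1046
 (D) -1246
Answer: C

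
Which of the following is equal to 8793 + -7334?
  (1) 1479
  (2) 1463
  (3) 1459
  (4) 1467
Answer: 3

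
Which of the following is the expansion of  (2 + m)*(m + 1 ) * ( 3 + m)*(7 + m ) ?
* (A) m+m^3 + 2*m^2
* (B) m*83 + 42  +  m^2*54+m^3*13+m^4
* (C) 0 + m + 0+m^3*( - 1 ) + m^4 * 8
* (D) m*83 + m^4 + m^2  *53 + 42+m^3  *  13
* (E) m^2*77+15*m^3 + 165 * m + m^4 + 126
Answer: D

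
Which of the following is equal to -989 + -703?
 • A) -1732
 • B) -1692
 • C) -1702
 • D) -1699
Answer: B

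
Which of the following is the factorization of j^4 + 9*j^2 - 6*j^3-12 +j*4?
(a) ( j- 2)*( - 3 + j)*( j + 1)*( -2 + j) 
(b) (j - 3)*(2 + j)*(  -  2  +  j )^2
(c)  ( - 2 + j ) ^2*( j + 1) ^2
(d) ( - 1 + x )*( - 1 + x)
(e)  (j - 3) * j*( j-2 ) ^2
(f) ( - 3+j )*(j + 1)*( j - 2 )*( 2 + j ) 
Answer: a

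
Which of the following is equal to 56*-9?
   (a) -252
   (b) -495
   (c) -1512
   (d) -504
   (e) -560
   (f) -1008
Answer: d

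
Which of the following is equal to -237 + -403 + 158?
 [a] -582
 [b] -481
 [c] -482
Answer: c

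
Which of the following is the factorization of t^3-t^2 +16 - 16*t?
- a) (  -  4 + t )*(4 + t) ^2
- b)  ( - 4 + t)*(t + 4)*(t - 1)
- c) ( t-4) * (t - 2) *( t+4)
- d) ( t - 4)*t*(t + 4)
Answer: b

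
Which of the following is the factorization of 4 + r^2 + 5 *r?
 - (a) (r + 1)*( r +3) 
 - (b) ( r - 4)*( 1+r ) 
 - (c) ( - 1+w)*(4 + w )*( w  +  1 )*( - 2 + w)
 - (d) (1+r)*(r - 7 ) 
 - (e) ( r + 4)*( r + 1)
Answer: e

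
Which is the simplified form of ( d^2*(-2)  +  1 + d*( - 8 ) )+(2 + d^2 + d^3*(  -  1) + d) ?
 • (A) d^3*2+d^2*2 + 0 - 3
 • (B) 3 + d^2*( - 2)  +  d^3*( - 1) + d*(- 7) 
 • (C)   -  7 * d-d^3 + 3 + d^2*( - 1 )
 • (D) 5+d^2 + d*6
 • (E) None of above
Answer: C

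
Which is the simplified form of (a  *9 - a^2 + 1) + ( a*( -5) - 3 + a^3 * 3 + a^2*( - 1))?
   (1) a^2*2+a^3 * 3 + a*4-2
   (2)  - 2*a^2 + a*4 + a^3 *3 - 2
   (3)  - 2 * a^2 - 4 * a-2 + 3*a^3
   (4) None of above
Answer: 2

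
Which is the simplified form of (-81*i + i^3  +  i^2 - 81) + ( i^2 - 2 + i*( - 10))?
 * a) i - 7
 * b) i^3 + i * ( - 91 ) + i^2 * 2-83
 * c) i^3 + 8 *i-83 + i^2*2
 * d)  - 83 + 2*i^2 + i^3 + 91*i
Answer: b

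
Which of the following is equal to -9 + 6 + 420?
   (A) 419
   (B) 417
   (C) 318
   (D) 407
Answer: B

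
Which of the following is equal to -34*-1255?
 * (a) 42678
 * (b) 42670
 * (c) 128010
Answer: b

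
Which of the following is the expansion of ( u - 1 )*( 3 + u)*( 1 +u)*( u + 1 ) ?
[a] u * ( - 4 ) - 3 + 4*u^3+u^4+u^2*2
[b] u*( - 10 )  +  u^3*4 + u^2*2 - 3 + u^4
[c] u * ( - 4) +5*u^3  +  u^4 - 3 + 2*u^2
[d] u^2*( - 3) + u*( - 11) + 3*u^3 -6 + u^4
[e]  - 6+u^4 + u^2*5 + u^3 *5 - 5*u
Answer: a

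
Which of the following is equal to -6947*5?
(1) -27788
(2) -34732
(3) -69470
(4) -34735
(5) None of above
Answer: 4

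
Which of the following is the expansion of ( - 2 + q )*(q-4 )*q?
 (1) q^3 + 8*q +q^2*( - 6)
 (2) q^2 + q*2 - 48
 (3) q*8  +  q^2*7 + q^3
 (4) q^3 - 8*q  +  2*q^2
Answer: 1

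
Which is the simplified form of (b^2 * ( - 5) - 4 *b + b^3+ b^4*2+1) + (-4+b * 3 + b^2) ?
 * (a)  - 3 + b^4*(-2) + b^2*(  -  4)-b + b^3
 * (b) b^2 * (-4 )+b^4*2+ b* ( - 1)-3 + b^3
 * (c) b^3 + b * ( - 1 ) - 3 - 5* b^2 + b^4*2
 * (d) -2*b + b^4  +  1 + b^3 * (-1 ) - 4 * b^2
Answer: b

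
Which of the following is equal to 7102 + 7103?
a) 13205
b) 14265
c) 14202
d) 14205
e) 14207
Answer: d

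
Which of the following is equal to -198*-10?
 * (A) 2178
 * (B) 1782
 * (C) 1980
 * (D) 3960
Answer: C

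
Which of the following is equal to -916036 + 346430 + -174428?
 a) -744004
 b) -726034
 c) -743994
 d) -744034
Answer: d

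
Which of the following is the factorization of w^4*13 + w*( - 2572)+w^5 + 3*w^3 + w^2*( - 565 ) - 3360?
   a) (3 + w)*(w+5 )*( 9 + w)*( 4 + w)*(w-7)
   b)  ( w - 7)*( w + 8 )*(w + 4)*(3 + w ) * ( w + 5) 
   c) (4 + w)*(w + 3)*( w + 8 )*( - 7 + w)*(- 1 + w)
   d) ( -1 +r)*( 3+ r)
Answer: b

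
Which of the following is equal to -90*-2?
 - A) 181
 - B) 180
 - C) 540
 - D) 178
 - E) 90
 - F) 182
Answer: B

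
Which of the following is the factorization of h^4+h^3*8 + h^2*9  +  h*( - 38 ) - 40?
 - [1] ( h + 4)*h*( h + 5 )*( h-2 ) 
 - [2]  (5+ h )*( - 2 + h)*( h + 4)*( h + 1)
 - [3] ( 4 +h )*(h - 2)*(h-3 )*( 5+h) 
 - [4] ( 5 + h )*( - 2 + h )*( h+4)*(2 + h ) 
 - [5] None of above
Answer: 2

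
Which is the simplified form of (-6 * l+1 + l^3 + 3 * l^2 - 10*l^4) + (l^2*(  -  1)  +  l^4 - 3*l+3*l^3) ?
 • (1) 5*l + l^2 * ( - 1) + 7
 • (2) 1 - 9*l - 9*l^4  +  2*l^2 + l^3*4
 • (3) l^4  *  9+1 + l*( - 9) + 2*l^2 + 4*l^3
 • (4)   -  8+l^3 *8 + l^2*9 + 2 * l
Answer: 2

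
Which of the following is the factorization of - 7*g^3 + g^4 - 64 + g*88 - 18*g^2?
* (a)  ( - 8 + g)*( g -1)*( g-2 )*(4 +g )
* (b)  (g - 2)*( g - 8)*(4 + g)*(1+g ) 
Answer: a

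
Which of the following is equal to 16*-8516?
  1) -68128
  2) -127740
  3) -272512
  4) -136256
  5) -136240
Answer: 4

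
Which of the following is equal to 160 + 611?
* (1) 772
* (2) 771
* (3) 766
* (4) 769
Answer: 2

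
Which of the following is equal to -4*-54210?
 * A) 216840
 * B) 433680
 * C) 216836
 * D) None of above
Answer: A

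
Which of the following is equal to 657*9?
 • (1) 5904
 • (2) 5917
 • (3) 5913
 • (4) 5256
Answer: 3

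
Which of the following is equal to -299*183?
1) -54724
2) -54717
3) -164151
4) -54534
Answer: 2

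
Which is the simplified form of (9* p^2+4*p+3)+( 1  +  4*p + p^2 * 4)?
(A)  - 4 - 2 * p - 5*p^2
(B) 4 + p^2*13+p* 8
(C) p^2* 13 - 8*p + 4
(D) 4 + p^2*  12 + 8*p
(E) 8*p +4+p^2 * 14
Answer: B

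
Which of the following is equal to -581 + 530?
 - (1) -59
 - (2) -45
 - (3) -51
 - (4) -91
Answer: 3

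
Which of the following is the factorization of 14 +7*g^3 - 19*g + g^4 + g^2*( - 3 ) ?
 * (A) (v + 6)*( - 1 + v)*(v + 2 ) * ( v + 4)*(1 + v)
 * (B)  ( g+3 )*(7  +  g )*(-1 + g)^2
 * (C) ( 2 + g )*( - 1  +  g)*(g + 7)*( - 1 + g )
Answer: C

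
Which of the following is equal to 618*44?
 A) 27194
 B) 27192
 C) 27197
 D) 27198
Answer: B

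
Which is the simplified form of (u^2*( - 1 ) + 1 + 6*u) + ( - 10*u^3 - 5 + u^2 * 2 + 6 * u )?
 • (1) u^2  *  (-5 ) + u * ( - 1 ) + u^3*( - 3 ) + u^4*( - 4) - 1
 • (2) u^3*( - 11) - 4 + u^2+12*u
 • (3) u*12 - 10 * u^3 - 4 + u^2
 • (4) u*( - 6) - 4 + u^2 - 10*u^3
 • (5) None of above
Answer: 3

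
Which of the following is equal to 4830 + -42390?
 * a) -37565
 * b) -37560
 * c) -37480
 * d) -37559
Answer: b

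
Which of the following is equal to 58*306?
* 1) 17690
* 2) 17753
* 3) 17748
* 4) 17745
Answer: 3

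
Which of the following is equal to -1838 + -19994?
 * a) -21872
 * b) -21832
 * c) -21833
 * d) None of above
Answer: b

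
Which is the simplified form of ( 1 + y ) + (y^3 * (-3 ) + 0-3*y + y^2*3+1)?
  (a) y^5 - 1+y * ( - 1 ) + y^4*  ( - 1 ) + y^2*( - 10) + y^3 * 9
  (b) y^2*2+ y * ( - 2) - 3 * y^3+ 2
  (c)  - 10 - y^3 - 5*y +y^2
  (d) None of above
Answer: d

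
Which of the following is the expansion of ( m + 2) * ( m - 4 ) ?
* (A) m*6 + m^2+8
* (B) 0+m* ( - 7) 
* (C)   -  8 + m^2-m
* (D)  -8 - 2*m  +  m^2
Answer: D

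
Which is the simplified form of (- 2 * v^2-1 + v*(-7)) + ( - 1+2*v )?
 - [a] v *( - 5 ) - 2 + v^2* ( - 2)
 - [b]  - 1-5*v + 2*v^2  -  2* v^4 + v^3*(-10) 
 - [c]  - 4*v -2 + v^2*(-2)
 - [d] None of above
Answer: a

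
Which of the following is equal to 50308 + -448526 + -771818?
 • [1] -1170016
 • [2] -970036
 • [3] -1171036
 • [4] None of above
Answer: 4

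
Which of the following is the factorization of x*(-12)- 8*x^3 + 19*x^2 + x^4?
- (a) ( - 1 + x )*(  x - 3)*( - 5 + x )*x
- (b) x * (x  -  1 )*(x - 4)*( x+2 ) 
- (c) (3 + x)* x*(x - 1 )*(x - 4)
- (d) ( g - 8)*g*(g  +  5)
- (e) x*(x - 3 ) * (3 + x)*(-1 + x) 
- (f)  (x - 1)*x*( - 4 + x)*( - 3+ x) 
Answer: f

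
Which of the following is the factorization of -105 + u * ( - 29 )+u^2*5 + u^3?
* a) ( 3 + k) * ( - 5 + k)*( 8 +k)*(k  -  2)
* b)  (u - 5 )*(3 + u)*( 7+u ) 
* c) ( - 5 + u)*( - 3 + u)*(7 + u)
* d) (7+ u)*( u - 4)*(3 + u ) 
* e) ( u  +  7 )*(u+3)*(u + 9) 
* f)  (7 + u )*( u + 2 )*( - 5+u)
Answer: b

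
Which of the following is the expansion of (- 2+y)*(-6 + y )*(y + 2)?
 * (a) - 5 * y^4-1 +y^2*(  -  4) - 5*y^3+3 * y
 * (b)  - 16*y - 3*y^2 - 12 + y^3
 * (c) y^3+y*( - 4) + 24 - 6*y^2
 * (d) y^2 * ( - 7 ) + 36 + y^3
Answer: c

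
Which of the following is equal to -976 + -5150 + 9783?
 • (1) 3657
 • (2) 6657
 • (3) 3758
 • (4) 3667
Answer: 1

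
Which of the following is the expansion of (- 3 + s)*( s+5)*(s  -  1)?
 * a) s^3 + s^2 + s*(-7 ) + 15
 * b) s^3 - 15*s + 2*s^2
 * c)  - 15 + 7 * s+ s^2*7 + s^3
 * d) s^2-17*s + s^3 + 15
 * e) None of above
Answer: d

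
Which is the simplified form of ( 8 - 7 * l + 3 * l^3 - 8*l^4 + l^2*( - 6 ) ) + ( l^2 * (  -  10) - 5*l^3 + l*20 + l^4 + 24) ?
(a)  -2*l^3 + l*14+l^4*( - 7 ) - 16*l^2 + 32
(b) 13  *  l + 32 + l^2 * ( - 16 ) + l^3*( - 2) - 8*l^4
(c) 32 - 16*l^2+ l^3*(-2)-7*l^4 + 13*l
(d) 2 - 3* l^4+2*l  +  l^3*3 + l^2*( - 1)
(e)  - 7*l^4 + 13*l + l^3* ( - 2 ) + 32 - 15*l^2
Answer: c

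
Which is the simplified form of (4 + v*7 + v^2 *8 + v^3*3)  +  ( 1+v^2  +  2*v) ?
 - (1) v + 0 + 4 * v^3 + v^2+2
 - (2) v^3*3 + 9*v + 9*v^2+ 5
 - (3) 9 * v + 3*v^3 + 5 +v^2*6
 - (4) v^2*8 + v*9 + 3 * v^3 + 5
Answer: 2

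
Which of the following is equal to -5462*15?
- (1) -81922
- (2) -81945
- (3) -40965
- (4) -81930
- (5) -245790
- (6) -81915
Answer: 4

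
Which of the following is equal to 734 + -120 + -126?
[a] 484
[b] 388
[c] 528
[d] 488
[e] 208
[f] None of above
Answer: d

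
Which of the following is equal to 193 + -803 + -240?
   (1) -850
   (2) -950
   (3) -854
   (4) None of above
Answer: 1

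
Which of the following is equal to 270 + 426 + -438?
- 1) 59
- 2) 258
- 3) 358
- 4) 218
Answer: 2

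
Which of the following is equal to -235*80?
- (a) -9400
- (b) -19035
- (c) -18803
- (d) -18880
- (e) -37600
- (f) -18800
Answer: f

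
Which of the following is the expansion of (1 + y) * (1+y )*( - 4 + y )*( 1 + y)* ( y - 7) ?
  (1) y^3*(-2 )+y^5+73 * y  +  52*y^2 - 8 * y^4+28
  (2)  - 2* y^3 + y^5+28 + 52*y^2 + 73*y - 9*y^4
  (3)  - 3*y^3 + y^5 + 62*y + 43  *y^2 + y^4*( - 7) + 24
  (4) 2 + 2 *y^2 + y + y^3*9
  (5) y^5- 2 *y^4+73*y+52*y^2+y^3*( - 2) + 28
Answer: 1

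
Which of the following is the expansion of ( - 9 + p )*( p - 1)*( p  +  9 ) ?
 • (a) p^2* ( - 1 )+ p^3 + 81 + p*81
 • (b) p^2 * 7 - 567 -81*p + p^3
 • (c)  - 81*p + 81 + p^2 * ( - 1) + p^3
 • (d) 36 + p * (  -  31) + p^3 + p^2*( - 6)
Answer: c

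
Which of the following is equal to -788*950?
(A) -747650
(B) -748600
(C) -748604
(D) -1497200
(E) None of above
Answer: B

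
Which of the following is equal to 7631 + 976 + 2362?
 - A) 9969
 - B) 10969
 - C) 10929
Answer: B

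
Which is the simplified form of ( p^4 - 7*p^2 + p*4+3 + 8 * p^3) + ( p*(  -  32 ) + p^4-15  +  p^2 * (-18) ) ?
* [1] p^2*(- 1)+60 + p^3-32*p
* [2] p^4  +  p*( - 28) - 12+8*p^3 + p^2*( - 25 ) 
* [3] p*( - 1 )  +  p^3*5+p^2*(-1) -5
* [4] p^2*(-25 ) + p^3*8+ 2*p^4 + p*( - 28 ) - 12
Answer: 4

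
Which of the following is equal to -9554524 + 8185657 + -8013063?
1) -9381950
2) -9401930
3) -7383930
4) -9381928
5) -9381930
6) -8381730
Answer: 5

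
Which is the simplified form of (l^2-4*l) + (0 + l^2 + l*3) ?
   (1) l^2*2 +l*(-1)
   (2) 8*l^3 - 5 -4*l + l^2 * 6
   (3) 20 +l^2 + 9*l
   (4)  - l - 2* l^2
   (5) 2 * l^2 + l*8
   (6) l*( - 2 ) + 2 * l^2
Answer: 1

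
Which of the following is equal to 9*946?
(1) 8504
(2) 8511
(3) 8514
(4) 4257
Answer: 3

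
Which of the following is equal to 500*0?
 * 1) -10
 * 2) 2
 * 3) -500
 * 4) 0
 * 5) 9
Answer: 4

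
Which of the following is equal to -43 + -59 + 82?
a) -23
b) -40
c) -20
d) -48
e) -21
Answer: c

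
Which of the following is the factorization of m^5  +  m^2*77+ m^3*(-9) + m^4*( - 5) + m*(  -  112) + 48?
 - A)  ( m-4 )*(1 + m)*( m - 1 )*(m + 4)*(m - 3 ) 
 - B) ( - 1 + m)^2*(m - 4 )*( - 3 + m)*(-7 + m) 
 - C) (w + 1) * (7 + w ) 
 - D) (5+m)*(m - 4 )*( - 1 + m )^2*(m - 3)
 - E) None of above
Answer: E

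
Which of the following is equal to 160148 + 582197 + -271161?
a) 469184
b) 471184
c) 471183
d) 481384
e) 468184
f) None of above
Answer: b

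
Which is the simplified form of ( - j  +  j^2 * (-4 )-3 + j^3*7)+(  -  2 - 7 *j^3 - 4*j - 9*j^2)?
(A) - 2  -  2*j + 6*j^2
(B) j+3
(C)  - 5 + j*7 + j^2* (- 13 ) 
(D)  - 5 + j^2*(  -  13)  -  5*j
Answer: D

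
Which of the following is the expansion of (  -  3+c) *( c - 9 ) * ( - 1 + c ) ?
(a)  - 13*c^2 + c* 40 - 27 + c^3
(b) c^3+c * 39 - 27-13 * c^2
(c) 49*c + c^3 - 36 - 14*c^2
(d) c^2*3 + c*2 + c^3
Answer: b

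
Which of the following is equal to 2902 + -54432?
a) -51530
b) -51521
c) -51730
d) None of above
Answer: a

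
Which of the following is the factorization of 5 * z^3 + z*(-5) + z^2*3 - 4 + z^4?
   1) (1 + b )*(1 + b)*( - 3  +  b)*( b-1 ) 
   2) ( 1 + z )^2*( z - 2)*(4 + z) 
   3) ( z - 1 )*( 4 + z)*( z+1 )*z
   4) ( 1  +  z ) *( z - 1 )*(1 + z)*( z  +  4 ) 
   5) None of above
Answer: 4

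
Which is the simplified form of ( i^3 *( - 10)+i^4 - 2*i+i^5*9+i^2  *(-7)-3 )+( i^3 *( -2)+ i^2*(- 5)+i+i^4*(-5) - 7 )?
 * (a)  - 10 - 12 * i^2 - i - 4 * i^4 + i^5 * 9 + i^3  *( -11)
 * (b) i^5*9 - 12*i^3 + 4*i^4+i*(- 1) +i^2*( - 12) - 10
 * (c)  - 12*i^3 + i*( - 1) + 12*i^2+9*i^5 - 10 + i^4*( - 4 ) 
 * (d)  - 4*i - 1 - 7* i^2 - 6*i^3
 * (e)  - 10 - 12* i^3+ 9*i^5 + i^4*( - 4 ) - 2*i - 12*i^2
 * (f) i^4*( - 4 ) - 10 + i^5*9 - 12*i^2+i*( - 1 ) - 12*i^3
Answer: f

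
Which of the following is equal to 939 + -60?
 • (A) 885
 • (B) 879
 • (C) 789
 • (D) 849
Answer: B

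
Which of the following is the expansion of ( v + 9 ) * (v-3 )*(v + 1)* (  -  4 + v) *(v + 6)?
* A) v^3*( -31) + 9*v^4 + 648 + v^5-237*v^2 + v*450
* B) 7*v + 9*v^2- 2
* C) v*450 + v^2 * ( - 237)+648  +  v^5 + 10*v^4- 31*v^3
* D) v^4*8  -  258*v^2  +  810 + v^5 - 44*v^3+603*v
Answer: A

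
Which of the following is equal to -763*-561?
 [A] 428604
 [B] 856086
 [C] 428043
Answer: C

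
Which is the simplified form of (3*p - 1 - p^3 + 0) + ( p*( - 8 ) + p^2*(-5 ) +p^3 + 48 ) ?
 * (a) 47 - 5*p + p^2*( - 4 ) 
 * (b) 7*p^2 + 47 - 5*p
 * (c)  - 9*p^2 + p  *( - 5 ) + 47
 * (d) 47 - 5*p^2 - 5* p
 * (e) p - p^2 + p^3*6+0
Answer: d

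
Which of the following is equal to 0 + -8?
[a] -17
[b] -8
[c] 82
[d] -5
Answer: b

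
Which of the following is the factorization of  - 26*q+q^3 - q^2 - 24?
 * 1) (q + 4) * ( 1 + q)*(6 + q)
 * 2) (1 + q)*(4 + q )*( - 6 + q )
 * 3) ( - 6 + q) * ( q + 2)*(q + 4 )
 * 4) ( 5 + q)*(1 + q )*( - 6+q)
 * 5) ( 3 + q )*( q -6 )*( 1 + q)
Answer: 2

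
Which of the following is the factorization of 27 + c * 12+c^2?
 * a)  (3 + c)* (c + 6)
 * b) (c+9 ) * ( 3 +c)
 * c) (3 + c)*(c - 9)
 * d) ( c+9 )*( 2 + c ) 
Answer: b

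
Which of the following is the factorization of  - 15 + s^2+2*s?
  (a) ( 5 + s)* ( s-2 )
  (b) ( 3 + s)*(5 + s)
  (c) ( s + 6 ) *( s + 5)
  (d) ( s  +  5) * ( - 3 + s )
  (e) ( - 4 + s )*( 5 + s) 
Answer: d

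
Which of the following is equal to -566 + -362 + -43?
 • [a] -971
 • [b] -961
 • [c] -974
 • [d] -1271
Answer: a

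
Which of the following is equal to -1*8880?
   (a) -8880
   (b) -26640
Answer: a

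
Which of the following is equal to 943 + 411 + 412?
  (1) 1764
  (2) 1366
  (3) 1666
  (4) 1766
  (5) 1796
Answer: 4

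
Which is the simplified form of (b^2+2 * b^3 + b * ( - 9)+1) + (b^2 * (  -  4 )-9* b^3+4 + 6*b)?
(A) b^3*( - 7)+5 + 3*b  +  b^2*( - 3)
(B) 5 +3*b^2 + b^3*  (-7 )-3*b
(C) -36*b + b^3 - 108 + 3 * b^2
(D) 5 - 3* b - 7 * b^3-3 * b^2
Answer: D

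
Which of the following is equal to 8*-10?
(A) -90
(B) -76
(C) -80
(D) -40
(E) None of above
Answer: C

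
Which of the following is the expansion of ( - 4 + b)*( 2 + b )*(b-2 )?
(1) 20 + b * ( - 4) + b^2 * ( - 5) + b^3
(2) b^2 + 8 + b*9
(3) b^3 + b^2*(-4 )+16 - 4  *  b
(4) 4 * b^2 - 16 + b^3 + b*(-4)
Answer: 3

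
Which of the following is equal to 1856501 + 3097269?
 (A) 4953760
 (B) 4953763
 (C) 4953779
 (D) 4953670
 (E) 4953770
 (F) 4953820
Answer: E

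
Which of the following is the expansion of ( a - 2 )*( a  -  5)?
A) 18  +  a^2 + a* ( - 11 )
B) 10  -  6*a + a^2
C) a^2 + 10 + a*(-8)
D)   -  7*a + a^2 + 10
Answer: D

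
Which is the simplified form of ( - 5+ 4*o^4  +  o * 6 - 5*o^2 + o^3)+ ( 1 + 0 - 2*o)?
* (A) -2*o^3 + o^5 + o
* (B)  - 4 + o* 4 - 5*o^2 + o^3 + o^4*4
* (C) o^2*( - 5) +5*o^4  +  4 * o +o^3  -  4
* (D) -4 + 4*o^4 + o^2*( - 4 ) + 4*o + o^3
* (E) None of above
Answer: B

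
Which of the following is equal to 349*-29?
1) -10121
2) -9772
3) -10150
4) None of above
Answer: 1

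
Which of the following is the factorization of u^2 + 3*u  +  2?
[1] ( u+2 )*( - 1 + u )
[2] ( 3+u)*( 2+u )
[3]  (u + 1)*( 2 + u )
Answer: 3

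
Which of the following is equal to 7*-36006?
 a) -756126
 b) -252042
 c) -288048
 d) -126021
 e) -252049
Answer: b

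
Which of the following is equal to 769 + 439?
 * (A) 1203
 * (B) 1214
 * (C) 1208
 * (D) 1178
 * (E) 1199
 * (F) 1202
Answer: C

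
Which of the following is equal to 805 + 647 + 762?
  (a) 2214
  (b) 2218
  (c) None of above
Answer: a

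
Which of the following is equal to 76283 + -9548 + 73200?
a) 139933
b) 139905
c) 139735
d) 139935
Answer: d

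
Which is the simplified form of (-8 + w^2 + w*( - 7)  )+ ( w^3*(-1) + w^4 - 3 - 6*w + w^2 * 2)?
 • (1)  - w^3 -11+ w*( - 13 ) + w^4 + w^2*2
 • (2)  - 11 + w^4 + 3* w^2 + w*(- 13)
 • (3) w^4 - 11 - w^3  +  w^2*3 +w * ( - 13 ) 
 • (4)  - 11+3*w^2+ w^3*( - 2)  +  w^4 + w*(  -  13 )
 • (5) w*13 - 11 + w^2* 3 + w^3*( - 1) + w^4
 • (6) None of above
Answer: 3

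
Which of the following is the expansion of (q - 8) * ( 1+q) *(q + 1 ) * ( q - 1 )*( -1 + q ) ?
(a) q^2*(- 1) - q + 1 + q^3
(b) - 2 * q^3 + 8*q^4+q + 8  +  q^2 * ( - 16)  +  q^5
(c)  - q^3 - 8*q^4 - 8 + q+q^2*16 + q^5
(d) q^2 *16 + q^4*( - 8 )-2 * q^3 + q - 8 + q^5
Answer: d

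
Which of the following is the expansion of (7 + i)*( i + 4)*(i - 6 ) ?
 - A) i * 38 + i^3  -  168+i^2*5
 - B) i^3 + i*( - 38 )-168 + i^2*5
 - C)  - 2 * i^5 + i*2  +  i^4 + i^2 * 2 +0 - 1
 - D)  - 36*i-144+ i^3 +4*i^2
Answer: B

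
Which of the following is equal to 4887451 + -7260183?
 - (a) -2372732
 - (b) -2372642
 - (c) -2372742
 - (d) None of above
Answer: a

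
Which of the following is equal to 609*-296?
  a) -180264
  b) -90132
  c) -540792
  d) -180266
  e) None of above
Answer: a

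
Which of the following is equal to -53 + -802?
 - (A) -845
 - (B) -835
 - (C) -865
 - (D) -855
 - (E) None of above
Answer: D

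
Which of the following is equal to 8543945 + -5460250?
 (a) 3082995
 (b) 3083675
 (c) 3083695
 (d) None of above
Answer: c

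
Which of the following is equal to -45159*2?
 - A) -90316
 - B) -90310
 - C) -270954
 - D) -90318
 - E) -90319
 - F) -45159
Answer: D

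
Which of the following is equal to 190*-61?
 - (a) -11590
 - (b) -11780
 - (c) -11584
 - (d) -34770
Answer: a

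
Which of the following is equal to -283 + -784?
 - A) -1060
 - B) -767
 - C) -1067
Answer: C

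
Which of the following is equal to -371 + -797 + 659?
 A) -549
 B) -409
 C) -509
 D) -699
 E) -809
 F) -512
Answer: C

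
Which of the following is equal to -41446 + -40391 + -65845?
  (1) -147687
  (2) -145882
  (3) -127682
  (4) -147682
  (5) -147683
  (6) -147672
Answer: 4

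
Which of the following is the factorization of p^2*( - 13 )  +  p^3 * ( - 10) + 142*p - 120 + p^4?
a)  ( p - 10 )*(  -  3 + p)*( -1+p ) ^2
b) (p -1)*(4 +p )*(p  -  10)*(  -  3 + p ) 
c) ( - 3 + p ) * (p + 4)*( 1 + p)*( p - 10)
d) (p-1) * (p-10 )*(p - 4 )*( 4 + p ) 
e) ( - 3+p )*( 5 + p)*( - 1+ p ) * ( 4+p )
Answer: b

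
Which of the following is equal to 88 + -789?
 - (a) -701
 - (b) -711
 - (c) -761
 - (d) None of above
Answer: a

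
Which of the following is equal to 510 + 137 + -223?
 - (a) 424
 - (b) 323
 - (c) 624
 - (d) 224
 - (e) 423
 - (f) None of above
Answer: a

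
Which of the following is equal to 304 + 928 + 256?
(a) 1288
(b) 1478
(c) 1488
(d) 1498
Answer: c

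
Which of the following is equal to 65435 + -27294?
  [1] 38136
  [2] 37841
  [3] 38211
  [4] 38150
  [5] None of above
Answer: 5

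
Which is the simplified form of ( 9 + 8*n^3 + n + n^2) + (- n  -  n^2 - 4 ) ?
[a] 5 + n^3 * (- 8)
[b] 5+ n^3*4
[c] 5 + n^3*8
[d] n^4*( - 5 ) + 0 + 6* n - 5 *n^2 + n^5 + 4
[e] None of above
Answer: c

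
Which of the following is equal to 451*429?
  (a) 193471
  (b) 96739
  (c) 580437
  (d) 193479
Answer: d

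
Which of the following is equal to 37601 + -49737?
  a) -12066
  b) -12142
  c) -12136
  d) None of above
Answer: c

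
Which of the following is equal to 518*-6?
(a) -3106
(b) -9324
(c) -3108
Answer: c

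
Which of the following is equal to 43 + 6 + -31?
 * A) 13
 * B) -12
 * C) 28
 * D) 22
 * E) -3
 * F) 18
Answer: F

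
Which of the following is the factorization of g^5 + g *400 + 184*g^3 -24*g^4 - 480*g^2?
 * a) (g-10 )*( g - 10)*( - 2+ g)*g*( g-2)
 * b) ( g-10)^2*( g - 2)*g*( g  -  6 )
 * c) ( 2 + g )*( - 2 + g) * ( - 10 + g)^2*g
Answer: a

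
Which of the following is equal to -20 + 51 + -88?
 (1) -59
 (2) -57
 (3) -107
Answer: 2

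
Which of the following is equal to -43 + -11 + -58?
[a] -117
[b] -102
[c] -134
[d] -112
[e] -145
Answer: d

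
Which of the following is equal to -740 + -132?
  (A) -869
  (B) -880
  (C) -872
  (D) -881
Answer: C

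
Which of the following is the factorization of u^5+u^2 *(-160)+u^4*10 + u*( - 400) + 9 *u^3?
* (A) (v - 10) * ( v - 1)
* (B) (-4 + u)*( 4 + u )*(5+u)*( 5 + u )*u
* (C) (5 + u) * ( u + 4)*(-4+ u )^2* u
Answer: B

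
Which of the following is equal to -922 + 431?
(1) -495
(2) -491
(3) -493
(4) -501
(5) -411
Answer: 2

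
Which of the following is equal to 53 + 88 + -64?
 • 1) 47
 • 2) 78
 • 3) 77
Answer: 3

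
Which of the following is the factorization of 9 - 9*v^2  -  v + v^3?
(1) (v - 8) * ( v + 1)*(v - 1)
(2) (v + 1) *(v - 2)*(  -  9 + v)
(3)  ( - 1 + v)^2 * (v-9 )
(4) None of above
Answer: 4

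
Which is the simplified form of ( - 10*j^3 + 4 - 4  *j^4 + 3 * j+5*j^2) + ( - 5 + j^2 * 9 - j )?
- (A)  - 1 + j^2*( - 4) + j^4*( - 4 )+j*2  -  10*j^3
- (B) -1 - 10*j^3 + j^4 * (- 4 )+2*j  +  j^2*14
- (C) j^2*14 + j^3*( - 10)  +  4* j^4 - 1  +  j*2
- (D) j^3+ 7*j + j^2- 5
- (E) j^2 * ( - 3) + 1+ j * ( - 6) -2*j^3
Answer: B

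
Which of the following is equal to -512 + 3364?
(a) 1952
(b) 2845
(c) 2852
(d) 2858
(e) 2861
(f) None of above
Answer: c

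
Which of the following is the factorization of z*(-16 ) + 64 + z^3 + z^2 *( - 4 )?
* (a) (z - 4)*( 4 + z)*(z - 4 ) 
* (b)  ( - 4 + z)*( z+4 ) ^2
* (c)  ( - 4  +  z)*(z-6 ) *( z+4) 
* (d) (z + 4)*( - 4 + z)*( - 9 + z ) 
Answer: a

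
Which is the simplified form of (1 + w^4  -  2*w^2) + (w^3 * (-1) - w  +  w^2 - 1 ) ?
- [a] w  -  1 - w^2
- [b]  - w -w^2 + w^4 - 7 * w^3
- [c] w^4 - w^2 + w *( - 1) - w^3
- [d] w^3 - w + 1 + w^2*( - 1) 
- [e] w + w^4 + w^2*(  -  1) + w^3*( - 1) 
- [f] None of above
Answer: c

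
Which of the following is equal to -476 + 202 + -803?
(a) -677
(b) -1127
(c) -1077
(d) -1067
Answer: c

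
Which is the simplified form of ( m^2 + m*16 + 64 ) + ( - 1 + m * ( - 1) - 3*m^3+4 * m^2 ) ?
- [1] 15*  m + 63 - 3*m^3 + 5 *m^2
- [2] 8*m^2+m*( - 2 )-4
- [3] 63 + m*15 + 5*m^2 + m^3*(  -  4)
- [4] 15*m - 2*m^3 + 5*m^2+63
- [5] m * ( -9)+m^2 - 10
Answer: 1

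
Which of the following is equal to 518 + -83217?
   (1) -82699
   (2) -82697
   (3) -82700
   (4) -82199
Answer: 1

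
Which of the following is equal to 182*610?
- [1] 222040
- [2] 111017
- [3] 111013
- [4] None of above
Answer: 4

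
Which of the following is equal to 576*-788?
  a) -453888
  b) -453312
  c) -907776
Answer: a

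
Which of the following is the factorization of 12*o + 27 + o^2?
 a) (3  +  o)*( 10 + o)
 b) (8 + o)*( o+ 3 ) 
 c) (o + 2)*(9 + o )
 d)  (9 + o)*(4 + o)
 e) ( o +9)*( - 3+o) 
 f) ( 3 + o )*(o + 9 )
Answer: f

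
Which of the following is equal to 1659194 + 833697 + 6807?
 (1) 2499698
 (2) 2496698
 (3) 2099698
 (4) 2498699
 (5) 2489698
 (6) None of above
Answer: 1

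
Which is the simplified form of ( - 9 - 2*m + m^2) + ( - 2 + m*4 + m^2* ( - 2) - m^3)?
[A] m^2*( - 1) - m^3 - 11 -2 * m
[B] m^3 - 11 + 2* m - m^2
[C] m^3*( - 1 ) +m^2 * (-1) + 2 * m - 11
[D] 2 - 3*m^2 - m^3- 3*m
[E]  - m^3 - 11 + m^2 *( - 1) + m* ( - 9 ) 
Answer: C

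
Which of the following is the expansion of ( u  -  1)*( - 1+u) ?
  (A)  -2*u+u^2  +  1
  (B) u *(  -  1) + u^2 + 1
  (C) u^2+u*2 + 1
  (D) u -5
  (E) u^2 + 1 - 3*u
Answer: A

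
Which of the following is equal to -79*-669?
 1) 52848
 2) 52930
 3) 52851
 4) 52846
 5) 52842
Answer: 3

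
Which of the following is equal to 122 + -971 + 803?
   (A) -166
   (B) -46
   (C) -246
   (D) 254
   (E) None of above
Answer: B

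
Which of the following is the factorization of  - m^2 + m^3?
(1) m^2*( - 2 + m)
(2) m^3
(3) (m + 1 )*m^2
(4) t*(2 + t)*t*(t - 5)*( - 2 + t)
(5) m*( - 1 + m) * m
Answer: 5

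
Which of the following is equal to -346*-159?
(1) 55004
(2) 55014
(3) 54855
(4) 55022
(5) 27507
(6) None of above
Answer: 2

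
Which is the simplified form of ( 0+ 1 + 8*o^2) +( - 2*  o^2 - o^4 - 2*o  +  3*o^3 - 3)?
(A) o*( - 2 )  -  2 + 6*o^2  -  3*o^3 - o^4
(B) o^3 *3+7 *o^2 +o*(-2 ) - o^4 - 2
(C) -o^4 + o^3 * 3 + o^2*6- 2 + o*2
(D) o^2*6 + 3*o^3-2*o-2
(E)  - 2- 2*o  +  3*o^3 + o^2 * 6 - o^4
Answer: E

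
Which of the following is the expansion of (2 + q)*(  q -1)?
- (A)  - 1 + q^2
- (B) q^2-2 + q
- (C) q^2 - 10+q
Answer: B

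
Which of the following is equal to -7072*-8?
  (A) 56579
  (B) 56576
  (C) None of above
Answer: B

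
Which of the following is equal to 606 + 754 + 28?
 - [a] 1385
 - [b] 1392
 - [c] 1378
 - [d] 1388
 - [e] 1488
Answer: d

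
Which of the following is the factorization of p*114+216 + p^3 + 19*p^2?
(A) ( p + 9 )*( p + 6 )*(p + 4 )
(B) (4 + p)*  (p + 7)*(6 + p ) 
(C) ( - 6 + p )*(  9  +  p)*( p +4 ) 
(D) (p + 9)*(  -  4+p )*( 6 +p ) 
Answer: A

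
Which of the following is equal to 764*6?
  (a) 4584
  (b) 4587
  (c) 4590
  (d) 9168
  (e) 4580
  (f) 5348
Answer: a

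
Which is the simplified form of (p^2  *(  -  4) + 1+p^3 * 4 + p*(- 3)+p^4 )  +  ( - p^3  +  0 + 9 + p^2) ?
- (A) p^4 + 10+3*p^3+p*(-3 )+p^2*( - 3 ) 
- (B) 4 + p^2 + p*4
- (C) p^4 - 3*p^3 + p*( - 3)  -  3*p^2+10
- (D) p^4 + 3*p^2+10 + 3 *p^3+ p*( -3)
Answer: A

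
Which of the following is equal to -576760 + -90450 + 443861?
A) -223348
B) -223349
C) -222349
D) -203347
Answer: B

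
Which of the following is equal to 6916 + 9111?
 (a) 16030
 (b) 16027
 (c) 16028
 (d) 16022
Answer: b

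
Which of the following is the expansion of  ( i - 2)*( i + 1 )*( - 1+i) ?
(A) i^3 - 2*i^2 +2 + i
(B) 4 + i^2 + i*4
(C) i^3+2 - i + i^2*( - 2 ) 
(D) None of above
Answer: C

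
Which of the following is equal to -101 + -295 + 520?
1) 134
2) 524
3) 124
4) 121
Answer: 3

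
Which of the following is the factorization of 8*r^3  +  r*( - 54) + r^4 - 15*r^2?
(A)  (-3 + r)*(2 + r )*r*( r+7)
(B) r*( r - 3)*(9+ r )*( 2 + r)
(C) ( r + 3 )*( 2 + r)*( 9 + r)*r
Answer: B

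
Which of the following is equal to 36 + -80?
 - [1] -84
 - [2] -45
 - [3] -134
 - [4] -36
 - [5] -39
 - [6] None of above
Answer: 6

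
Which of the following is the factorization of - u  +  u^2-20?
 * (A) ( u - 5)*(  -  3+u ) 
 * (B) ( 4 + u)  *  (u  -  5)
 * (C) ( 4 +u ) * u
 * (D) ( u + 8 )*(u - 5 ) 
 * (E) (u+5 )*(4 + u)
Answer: B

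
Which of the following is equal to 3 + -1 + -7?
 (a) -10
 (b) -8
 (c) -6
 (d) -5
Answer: d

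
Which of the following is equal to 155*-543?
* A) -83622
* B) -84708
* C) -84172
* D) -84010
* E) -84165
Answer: E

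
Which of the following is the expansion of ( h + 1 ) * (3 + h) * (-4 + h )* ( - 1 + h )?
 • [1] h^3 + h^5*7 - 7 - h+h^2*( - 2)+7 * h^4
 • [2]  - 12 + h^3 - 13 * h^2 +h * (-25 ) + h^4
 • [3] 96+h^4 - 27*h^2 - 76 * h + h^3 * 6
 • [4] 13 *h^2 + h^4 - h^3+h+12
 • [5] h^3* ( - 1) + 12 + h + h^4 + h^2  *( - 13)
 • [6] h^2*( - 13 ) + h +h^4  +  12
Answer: 5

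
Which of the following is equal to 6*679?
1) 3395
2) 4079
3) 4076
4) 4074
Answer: 4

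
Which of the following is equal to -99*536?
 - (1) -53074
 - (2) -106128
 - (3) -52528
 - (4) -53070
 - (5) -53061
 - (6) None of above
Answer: 6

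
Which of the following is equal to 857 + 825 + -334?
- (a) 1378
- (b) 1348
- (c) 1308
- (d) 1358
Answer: b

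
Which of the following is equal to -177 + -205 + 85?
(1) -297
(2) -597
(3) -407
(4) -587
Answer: 1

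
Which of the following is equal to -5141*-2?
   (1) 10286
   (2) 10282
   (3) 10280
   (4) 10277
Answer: 2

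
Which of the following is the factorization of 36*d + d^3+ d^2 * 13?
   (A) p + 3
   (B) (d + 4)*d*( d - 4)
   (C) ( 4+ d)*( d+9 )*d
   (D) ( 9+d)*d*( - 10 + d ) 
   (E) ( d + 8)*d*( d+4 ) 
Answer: C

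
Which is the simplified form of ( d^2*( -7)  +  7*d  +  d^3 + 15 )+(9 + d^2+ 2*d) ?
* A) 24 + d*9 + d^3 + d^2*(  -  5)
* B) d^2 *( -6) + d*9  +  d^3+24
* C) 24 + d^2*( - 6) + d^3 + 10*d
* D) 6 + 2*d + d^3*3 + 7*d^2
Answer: B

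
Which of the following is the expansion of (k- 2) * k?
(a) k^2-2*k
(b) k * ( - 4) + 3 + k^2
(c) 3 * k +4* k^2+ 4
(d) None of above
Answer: a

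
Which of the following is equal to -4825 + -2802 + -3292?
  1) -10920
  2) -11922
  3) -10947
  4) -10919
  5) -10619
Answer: 4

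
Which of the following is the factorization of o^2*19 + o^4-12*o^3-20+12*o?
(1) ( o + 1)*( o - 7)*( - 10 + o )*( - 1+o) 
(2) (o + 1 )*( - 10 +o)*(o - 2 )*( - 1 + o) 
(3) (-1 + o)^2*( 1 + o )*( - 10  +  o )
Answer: 2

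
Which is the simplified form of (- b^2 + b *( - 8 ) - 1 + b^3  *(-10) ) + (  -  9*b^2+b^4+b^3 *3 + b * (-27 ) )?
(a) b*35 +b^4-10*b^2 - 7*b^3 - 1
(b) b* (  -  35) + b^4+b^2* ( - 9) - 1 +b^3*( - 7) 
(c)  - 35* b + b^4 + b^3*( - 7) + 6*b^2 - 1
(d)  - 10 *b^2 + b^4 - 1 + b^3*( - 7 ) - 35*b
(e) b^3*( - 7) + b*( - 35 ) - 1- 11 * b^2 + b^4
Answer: d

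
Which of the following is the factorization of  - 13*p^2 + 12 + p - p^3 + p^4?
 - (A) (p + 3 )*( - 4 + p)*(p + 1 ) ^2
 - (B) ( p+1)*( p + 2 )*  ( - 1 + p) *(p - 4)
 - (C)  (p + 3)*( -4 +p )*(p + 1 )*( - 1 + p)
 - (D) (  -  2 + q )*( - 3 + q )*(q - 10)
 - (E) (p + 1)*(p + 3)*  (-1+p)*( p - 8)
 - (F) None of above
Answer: C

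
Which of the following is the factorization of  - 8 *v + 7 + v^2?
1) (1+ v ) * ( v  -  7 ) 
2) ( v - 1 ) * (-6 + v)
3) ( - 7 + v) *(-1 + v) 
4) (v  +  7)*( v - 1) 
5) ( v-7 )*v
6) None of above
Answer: 3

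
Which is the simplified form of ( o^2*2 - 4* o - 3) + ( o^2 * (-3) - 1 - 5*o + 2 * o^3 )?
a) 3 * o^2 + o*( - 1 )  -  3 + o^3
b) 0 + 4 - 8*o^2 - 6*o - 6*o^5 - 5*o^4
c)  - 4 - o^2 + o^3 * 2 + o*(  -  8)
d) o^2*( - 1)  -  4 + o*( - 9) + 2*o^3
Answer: d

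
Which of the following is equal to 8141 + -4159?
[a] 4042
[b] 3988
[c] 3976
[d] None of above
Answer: d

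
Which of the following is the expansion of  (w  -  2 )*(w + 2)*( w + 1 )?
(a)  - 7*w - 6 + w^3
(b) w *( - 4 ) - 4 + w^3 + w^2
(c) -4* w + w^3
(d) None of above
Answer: b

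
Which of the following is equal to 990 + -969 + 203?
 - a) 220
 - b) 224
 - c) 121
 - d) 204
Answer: b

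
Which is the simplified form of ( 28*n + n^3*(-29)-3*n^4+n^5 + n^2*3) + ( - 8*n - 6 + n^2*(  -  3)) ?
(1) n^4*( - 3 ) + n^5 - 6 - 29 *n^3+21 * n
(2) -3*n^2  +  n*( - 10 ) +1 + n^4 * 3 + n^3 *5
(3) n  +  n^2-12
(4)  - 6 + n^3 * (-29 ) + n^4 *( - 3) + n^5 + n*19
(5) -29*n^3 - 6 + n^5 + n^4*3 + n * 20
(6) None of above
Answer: 6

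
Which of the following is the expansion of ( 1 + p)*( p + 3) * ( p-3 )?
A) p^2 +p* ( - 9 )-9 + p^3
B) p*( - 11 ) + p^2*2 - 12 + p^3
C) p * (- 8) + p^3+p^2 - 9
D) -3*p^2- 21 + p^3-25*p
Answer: A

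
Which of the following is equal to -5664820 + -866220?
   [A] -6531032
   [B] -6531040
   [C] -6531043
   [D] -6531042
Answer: B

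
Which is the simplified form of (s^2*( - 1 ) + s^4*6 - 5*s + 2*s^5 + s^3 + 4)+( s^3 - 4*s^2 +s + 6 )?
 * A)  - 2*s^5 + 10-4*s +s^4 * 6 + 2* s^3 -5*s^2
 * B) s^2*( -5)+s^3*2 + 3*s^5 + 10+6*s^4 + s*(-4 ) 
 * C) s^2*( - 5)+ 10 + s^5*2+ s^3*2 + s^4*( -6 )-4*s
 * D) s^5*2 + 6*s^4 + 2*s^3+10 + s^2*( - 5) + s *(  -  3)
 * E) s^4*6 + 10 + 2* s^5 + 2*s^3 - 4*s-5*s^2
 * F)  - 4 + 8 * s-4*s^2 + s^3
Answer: E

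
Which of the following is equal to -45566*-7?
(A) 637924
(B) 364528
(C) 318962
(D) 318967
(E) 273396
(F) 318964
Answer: C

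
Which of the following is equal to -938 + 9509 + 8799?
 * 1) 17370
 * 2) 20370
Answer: 1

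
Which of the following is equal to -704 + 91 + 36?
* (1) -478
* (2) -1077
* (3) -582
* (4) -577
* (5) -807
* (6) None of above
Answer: 4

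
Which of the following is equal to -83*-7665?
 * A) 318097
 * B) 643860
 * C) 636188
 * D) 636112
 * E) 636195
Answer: E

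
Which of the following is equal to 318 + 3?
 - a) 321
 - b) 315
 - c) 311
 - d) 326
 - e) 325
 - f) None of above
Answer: a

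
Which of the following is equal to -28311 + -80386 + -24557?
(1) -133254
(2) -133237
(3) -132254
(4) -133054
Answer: 1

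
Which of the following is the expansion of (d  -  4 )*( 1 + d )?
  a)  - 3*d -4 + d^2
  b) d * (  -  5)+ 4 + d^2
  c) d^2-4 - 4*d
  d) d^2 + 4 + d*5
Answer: a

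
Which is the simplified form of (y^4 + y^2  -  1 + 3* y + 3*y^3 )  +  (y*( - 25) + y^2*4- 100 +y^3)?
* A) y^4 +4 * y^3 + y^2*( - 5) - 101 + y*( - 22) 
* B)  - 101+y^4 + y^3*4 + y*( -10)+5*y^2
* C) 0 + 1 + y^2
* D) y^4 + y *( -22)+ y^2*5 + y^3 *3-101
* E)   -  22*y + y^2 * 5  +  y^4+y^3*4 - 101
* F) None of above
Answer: E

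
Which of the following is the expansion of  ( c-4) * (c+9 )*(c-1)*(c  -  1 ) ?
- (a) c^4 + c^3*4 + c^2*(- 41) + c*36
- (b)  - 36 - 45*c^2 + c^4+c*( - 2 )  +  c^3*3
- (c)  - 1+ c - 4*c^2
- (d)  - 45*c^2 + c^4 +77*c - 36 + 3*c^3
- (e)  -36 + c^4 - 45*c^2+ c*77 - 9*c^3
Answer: d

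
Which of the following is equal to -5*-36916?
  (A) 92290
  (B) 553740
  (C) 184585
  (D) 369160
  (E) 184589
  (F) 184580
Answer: F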